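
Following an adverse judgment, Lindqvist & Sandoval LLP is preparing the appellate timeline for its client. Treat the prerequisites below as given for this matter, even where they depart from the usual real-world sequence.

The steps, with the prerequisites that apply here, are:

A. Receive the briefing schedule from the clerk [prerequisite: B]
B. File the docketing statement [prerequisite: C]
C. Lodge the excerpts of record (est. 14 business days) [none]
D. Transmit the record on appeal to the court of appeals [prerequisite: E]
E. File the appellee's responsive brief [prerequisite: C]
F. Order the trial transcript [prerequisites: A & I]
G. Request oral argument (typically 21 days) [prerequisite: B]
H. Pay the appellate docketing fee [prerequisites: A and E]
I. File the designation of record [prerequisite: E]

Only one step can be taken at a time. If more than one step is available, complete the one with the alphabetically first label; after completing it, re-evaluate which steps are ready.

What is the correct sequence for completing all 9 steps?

C is the only step with nothing outstanding, so it goes first.
Now B and E have their prerequisites met. B has the earlier label, so B next.
A, E and G are all available; A has the earlier label → A.
E and G are both available; E has the earlier label → E.
Ready: D, G, H and I. D has the earlier label → D.
G, H and I are all available; G has the earlier label → G.
Now H and I have their prerequisites met. H has the earlier label, so H next.
Next only I has its prerequisites met → I.
F is the only step now ready → F.

C → B → A → E → D → G → H → I → F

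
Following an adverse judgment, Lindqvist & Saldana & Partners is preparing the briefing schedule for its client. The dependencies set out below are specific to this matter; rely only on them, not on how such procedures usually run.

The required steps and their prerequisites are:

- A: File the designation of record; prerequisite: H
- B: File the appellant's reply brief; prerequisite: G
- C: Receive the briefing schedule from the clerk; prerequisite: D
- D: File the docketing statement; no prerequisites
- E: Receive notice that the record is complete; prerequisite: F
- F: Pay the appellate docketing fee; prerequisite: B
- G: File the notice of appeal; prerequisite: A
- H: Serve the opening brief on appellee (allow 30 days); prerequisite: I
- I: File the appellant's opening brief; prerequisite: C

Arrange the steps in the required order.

D is the only step with nothing outstanding, so it goes first.
That leaves C as the only ready step → C.
I needed C, now all done → I.
H is the only step now ready → H.
A is the only step now ready → A.
That leaves G as the only ready step → G.
B needed G, now all done → B.
Next only F has its prerequisites met → F.
That leaves E as the only ready step → E.

D C I H A G B F E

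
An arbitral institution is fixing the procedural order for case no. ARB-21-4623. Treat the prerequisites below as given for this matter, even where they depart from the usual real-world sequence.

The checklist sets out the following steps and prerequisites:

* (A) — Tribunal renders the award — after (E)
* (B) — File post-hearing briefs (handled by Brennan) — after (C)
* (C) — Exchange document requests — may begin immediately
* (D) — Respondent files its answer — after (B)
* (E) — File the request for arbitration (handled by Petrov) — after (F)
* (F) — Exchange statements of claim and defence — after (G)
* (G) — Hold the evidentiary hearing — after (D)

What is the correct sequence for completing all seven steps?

Only (C) has no prerequisites, so it is first.
(B) needed (C), now all done → (B).
(D) needed (B), now all done → (D).
(G) needed (D), now all done → (G).
(F) needed (G), now all done → (F).
(E) needed (F), now all done → (E).
Next only (A) has its prerequisites met → (A).

(C), (B), (D), (G), (F), (E), (A)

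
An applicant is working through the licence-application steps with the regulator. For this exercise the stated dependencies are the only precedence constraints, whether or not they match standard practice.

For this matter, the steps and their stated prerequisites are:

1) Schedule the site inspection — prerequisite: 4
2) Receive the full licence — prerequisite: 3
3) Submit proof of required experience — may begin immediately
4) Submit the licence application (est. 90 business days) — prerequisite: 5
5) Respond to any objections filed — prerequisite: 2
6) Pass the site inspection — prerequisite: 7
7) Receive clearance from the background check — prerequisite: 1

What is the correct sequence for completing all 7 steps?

Only 3 has no prerequisites, so it is first.
That leaves 2 as the only ready step → 2.
Next only 5 has its prerequisites met → 5.
4 needed 5, now all done → 4.
1 is the only step now ready → 1.
Next only 7 has its prerequisites met → 7.
Next only 6 has its prerequisites met → 6.

3, 2, 5, 4, 1, 7, 6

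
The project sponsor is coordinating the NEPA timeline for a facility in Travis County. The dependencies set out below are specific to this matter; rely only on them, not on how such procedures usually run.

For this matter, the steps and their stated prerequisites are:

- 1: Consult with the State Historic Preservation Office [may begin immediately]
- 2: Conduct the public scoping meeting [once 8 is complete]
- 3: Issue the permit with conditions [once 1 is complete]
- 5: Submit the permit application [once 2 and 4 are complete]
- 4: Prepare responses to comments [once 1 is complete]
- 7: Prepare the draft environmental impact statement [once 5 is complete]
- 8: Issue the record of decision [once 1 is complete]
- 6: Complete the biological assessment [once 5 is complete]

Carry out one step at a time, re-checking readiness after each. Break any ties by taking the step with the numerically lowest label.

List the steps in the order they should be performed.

1 is the only step with nothing outstanding, so it goes first.
3, 4 and 8 are all available; 3 has the earlier label → 3.
Now 4 and 8 have their prerequisites met. 4 has the earlier label, so 4 next.
8 needed 1, now all done → 8.
2 is the only step now ready → 2.
Next only 5 has its prerequisites met → 5.
Now 6 and 7 have their prerequisites met. 6 has the earlier label, so 6 next.
7 needed 5, now all done → 7.

1, 3, 4, 8, 2, 5, 6, 7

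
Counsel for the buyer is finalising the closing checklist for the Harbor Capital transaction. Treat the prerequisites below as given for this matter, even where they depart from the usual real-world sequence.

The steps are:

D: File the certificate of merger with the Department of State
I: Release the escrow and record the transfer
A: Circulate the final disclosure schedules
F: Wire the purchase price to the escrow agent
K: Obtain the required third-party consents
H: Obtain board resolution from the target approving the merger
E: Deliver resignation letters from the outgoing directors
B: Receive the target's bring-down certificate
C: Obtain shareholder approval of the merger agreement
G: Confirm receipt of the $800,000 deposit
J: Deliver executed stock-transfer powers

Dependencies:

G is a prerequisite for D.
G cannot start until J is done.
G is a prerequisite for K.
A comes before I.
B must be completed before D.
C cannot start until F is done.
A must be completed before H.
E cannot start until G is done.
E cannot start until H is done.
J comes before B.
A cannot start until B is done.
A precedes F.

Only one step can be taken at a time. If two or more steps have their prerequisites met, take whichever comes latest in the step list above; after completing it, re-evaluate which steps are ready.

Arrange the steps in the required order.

J, G, B, K, A, H, E, F, C, I, D

J has no prerequisites → J first.
Ready: G and B. G is listed later → G.
K now also ready, so the ready set is {B, K}; B is listed later → B.
A and D now also ready, so the ready set is {K, A, D}; K is listed later → K.
Ready: A and D. A is listed later → A.
H, F and I now also ready, so the ready set is {H, F, I, D}; H is listed later → H.
E now also ready, so the ready set is {E, F, I, D}; E is listed later → E.
F, I and D are all available; F is listed later → F.
C now also ready, so the ready set is {C, I, D}; C is listed later → C.
Now I and D have their prerequisites met. I is listed later, so I next.
D needed G and B, now all done → D.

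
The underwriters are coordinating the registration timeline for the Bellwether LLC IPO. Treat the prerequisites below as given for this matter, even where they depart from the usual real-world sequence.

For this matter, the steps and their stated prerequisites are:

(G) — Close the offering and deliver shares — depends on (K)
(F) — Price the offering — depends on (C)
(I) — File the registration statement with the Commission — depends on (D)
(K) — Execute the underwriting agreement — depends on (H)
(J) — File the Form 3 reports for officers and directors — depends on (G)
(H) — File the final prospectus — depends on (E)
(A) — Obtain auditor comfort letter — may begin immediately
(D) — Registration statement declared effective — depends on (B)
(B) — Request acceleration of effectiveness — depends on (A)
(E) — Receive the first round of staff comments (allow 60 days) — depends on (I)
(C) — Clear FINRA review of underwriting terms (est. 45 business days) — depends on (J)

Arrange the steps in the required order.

(A) is the only step with nothing outstanding, so it goes first.
Next only (B) has its prerequisites met → (B).
That leaves (D) as the only ready step → (D).
(I) needed (D), now all done → (I).
Next only (E) has its prerequisites met → (E).
Next only (H) has its prerequisites met → (H).
(K) needed (H), now all done → (K).
(G) needed (K), now all done → (G).
That leaves (J) as the only ready step → (J).
(C) needed (J), now all done → (C).
That leaves (F) as the only ready step → (F).

(A) (B) (D) (I) (E) (H) (K) (G) (J) (C) (F)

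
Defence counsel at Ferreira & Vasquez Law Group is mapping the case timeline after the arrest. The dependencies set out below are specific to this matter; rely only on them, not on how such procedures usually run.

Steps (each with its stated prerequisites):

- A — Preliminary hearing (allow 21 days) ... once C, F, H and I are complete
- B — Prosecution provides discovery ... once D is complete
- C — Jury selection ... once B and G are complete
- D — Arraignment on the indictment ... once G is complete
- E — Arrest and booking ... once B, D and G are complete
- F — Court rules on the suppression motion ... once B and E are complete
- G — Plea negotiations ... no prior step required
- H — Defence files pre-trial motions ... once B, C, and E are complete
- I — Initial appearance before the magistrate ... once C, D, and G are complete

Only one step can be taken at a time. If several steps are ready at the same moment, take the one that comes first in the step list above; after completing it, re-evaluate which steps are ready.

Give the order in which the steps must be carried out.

G has no prerequisites → G first.
That leaves D as the only ready step → D.
B is the only step now ready → B.
C and E are both available; C is listed earlier → C.
I now also ready, so the ready set is {E, I}; E is listed earlier → E.
F and H now also ready, so the ready set is {F, H, I}; F is listed earlier → F.
Ready: H and I. H is listed earlier → H.
Next only I has its prerequisites met → I.
A needed C, F, H and I, now all done → A.

G, D, B, C, E, F, H, I, A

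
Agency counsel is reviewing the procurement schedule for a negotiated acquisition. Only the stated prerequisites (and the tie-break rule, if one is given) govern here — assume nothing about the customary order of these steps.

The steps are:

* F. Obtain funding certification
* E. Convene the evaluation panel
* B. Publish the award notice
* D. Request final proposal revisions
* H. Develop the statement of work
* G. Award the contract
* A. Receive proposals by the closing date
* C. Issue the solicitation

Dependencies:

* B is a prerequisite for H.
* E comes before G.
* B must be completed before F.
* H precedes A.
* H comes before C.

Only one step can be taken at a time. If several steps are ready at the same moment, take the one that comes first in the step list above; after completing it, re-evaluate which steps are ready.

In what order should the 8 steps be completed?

Nothing is required for E, B and D. E is listed earlier → E first.
G now also ready, so the ready set is {B, D, G}; B is listed earlier → B.
Now F, D, H and G have their prerequisites met. F is listed earlier, so F next.
Ready: D, H and G. D is listed earlier → D.
Ready: H and G. H is listed earlier → H.
A and C now also ready, so the ready set is {G, A, C}; G is listed earlier → G.
Ready: A and C. A is listed earlier → A.
That leaves C as the only ready step → C.

E, B, F, D, H, G, A, C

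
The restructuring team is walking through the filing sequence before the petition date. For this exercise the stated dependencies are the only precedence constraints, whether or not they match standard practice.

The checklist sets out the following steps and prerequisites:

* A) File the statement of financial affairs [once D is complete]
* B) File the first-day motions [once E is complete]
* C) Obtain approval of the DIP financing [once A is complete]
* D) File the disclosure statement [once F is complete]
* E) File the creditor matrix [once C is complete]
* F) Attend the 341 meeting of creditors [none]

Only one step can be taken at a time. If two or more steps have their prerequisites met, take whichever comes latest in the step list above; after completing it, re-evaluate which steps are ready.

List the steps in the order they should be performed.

F is the only step with nothing outstanding, so it goes first.
Next only D has its prerequisites met → D.
A needed D, now all done → A.
C needed A, now all done → C.
E is the only step now ready → E.
That leaves B as the only ready step → B.

F, D, A, C, E, B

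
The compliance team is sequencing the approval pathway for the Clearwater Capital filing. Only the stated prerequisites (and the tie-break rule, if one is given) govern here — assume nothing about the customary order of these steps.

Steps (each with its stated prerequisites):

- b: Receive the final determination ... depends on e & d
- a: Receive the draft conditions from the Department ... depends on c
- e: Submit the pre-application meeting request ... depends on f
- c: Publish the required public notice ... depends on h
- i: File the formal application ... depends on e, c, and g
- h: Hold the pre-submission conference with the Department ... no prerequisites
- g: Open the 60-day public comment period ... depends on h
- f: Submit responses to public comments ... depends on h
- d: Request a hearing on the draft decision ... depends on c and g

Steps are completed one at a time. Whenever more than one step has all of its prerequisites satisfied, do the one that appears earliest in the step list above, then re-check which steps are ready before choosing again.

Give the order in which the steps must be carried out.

h has no prerequisites → h first.
Ready: c, g and f. c is listed earlier → c.
a now also ready, so the ready set is {a, g, f}; a is listed earlier → a.
g and f are both available; g is listed earlier → g.
d now also ready, so the ready set is {f, d}; f is listed earlier → f.
Now e and d have their prerequisites met. e is listed earlier, so e next.
Ready: i and d. i is listed earlier → i.
Next only d has its prerequisites met → d.
Next only b has its prerequisites met → b.

h → c → a → g → f → e → i → d → b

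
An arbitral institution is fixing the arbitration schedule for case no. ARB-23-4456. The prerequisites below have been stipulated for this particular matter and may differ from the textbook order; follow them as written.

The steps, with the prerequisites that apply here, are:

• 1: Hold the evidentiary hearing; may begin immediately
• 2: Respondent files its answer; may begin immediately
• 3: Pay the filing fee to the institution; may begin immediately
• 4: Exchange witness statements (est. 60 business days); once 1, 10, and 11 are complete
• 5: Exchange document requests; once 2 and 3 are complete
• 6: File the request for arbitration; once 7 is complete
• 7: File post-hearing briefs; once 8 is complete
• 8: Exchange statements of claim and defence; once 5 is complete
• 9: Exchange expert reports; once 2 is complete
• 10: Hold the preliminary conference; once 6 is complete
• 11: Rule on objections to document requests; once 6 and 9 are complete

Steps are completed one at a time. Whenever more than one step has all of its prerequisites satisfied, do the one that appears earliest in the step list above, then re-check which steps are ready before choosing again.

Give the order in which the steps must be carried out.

1 2 3 5 8 7 6 9 10 11 4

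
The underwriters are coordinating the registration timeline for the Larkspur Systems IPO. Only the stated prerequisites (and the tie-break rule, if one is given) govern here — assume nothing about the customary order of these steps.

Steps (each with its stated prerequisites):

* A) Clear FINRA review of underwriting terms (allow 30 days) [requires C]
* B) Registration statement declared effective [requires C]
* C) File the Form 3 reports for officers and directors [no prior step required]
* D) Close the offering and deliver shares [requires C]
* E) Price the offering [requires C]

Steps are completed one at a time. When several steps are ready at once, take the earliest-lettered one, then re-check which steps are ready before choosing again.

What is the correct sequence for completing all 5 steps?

C has no prerequisites → C first.
Ready: A, B, D and E. A has the earlier label → A.
B, D and E are all available; B has the earlier label → B.
D and E are both available; D has the earlier label → D.
E is the only step now ready → E.

C, A, B, D, E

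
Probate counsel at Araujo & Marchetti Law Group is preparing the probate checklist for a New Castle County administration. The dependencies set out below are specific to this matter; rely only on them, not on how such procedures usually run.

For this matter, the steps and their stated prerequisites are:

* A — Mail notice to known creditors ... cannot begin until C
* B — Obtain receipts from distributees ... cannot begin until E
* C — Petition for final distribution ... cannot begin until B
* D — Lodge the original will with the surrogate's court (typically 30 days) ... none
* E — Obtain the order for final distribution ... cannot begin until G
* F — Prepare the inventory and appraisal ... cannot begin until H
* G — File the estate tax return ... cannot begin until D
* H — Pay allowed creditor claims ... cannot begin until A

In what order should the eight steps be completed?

D → G → E → B → C → A → H → F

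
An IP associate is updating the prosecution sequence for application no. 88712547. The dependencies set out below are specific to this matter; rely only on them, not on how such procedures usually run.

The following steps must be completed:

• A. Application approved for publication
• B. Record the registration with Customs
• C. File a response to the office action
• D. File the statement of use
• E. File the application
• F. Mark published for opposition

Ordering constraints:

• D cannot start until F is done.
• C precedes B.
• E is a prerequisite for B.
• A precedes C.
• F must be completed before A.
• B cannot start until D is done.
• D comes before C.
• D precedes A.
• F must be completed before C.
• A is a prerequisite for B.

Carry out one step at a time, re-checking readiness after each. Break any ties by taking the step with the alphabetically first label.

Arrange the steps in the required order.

E, F, D, A, C, B

Nothing is required for E and F. E has the earlier label → E first.
Next only F has its prerequisites met → F.
Next only D has its prerequisites met → D.
That leaves A as the only ready step → A.
C is the only step now ready → C.
That leaves B as the only ready step → B.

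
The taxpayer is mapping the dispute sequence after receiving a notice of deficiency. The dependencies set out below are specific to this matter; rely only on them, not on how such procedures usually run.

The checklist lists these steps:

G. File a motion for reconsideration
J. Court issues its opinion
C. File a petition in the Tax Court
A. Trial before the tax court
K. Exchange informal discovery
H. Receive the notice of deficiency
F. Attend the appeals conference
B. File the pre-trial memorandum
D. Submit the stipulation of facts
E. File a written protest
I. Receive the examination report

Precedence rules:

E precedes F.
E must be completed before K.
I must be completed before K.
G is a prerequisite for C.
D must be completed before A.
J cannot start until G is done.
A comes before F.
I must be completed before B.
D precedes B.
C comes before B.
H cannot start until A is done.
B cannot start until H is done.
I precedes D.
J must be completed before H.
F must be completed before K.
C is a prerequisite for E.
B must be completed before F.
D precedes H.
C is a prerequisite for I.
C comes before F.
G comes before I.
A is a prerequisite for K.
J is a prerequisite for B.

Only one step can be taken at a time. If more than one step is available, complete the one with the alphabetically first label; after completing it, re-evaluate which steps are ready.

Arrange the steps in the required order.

G → C → E → I → D → A → J → H → B → F → K

G is the only step with nothing outstanding, so it goes first.
C and J are both available; C has the earlier label → C.
Now E, I and J have their prerequisites met. E has the earlier label, so E next.
Ready: I and J. I has the earlier label → I.
Ready: D and J. D has the earlier label → D.
A now also ready, so the ready set is {A, J}; A has the earlier label → A.
J needed G, now all done → J.
That leaves H as the only ready step → H.
That leaves B as the only ready step → B.
Next only F has its prerequisites met → F.
K needed A, E, F and I, now all done → K.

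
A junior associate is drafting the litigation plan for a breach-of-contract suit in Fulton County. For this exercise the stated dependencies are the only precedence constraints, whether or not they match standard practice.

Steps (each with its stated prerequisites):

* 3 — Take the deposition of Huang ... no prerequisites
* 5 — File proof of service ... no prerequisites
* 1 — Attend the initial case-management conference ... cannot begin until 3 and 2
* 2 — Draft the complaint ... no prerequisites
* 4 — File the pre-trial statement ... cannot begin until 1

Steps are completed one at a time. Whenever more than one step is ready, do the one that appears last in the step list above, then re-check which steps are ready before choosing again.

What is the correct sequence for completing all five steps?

2, 5, 3, 1, 4

Nothing is required for 2, 5 and 3. 2 is listed later → 2 first.
Now 5 and 3 have their prerequisites met. 5 is listed later, so 5 next.
That leaves 3 as the only ready step → 3.
1 needed 2 and 3, now all done → 1.
4 needed 1, now all done → 4.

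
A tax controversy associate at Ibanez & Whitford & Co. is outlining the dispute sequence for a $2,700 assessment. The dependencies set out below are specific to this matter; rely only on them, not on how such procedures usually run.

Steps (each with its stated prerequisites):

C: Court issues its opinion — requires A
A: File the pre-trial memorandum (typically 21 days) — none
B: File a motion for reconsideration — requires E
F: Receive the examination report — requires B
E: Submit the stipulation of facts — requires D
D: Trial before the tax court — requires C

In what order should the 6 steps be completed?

A is the only step with nothing outstanding, so it goes first.
C is the only step now ready → C.
D needed C, now all done → D.
E needed D, now all done → E.
That leaves B as the only ready step → B.
F needed B, now all done → F.

A C D E B F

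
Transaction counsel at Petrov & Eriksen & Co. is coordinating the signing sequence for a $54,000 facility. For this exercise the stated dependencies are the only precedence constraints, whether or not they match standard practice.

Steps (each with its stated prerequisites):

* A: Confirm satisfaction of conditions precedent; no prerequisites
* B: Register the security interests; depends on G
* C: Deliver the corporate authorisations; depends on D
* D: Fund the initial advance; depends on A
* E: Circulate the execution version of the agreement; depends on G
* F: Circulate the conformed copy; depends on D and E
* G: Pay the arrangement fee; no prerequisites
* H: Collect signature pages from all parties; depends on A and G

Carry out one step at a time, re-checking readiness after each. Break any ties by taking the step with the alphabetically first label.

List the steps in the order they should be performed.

A and G have no prerequisites; A has the earlier label, so A is first.
Now D and G have their prerequisites met. D has the earlier label, so D next.
Ready: C and G. C has the earlier label → C.
Next only G has its prerequisites met → G.
B, E and H are all available; B has the earlier label → B.
Now E and H have their prerequisites met. E has the earlier label, so E next.
Ready: F and H. F has the earlier label → F.
Next only H has its prerequisites met → H.

A D C G B E F H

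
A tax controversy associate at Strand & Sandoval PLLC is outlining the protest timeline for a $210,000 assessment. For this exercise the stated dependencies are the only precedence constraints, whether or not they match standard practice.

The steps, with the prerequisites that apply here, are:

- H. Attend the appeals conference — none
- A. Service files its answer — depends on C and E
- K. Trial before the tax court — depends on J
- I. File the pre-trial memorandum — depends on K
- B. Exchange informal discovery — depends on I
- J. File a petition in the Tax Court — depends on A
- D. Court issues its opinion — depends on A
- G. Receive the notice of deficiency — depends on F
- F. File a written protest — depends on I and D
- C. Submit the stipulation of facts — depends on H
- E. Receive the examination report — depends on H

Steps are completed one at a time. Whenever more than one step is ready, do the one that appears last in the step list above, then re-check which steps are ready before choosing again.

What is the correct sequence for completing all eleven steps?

H has no prerequisites → H first.
Ready: E and C. E is listed later → E.
Next only C has its prerequisites met → C.
A is the only step now ready → A.
Now D and J have their prerequisites met. D is listed later, so D next.
That leaves J as the only ready step → J.
That leaves K as the only ready step → K.
I needed K, now all done → I.
Now F and B have their prerequisites met. F is listed later, so F next.
G and B are both available; G is listed later → G.
B is the only step now ready → B.

H → E → C → A → D → J → K → I → F → G → B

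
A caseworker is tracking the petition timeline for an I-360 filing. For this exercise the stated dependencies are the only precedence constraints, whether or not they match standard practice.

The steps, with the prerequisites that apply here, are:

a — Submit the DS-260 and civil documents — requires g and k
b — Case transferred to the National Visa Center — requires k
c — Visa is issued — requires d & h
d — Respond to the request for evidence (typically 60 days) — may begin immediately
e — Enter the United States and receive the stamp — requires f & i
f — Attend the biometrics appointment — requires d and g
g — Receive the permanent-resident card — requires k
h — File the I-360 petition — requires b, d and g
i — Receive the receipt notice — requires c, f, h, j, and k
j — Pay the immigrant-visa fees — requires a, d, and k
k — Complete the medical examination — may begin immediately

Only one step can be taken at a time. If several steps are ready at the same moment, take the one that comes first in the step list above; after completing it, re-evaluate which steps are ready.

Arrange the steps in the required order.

Nothing is required for d and k. d is listed earlier → d first.
k is the only step now ready → k.
Now b and g have their prerequisites met. b is listed earlier, so b next.
Next only g has its prerequisites met → g.
a, f and h are all available; a is listed earlier → a.
Now f, h and j have their prerequisites met. f is listed earlier, so f next.
h and j are both available; h is listed earlier → h.
c now also ready, so the ready set is {c, j}; c is listed earlier → c.
Next only j has its prerequisites met → j.
i is the only step now ready → i.
e needed f and i, now all done → e.

d, k, b, g, a, f, h, c, j, i, e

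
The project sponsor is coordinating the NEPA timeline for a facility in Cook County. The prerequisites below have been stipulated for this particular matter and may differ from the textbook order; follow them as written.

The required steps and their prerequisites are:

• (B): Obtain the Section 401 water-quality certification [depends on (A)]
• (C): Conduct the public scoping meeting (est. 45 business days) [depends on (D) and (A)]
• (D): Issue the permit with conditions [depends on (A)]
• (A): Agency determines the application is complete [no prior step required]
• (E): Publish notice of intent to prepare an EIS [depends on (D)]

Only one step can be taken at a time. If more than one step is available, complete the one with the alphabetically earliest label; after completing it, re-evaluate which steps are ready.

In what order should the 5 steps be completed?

(A), (B), (D), (C), (E)

(A) is the only step with nothing outstanding, so it goes first.
(B) and (D) are both available; (B) has the earlier label → (B).
That leaves (D) as the only ready step → (D).
Now (C) and (E) have their prerequisites met. (C) has the earlier label, so (C) next.
(E) is the only step now ready → (E).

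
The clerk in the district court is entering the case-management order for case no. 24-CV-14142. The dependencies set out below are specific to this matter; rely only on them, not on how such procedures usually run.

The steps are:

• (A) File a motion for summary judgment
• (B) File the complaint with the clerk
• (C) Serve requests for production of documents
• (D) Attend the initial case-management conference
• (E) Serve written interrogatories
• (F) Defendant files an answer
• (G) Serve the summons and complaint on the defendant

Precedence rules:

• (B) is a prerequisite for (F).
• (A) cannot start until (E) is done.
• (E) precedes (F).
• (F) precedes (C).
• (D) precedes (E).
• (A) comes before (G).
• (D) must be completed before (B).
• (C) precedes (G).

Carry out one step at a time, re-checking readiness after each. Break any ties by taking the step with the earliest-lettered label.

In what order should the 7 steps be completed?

Only (D) has no prerequisites, so it is first.
(B) and (E) are both available; (B) has the earlier label → (B).
(E) needed (D), now all done → (E).
Now (A) and (F) have their prerequisites met. (A) has the earlier label, so (A) next.
That leaves (F) as the only ready step → (F).
Next only (C) has its prerequisites met → (C).
That leaves (G) as the only ready step → (G).

(D) → (B) → (E) → (A) → (F) → (C) → (G)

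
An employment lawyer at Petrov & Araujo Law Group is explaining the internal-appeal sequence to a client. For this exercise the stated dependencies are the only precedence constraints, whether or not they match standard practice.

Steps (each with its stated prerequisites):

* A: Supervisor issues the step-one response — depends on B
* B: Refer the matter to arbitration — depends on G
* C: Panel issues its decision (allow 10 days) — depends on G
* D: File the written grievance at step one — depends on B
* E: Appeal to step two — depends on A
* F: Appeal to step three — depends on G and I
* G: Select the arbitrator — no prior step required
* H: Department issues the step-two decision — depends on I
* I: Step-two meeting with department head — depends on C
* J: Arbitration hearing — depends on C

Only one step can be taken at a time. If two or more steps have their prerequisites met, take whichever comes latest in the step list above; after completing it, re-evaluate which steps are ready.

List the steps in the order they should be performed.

G, C, J, I, H, F, B, D, A, E

G is the only step with nothing outstanding, so it goes first.
Now C and B have their prerequisites met. C is listed later, so C next.
J, I and B are all available; J is listed later → J.
Now I and B have their prerequisites met. I is listed later, so I next.
H and F now also ready, so the ready set is {H, F, B}; H is listed later → H.
Ready: F and B. F is listed later → F.
B needed G, now all done → B.
Ready: D and A. D is listed later → D.
A needed B, now all done → A.
E needed A, now all done → E.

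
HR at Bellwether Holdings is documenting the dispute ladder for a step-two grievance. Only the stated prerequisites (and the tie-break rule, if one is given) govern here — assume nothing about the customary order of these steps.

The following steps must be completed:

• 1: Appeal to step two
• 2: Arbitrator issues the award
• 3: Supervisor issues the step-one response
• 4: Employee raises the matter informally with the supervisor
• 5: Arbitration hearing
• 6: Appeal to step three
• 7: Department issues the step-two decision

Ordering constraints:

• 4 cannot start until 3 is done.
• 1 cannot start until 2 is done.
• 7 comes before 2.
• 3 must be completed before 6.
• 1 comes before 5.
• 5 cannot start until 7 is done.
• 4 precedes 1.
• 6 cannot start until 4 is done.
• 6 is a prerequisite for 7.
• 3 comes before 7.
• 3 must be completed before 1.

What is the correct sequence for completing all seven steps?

3 → 4 → 6 → 7 → 2 → 1 → 5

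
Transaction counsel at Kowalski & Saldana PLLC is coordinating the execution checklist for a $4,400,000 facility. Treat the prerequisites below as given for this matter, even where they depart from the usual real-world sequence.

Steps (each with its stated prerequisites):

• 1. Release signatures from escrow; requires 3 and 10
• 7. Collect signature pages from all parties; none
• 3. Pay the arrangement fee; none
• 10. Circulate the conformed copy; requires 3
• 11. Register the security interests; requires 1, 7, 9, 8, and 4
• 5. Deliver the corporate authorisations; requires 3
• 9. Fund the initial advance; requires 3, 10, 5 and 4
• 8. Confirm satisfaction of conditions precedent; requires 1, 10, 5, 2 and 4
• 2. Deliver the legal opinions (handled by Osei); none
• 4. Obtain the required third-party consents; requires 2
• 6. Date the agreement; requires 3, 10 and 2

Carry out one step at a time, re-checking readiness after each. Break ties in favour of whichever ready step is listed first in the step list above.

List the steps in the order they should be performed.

7, 3, 10, 1, 5, 2, 4, 9, 8, 11, 6

Nothing is required for 7, 3 and 2. 7 is listed earlier → 7 first.
Ready: 3 and 2. 3 is listed earlier → 3.
Now 10, 5 and 2 have their prerequisites met. 10 is listed earlier, so 10 next.
1 now also ready, so the ready set is {1, 5, 2}; 1 is listed earlier → 1.
Now 5 and 2 have their prerequisites met. 5 is listed earlier, so 5 next.
That leaves 2 as the only ready step → 2.
4 and 6 are both available; 4 is listed earlier → 4.
9 and 8 now also ready, so the ready set is {9, 8, 6}; 9 is listed earlier → 9.
Now 8 and 6 have their prerequisites met. 8 is listed earlier, so 8 next.
11 now also ready, so the ready set is {11, 6}; 11 is listed earlier → 11.
That leaves 6 as the only ready step → 6.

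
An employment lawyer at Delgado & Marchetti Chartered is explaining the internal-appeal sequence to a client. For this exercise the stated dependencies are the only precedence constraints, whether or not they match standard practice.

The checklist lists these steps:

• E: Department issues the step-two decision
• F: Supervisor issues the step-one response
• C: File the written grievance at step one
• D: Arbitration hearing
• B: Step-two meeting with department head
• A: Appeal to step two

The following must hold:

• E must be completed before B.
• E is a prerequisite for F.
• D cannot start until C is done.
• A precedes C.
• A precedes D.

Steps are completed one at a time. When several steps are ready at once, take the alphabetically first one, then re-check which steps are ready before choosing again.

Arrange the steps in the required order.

A, C, D, E, B, F

Nothing is required for A and E. A has the earlier label → A first.
C now also ready, so the ready set is {C, E}; C has the earlier label → C.
D now also ready, so the ready set is {D, E}; D has the earlier label → D.
That leaves E as the only ready step → E.
Now B and F have their prerequisites met. B has the earlier label, so B next.
F needed E, now all done → F.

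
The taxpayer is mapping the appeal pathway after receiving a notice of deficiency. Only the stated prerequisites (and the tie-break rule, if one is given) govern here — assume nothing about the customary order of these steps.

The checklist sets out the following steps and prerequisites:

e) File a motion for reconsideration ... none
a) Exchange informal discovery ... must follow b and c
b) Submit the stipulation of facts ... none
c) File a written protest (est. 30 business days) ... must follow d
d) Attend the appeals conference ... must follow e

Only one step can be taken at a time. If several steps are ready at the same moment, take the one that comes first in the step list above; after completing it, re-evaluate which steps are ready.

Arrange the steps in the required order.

Nothing is required for e and b. e is listed earlier → e first.
b and d are both available; b is listed earlier → b.
d needed e, now all done → d.
That leaves c as the only ready step → c.
a needed b and c, now all done → a.

e b d c a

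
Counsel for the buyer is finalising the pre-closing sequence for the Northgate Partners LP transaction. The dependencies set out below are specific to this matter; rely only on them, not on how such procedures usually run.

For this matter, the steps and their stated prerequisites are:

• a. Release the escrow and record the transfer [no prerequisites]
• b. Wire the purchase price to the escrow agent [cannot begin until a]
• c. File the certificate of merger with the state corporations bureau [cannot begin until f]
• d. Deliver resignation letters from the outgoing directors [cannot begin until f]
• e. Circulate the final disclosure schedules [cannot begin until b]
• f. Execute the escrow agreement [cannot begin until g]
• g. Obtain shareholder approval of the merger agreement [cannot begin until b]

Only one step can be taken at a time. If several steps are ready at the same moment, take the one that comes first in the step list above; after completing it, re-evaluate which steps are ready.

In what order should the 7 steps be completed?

a, b, e, g, f, c, d

a is the only step with nothing outstanding, so it goes first.
b needed a, now all done → b.
Now e and g have their prerequisites met. e is listed earlier, so e next.
g needed b, now all done → g.
f is the only step now ready → f.
Now c and d have their prerequisites met. c is listed earlier, so c next.
d is the only step now ready → d.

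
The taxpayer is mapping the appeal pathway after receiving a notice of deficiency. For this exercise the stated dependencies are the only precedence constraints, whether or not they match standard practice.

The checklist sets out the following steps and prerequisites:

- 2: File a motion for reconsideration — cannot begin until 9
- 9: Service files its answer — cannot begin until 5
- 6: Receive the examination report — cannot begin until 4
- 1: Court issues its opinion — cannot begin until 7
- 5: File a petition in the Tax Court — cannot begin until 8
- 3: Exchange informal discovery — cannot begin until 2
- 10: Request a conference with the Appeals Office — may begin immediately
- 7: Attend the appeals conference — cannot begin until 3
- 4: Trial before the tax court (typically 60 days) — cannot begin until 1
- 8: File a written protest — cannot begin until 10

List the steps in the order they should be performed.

10 8 5 9 2 3 7 1 4 6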